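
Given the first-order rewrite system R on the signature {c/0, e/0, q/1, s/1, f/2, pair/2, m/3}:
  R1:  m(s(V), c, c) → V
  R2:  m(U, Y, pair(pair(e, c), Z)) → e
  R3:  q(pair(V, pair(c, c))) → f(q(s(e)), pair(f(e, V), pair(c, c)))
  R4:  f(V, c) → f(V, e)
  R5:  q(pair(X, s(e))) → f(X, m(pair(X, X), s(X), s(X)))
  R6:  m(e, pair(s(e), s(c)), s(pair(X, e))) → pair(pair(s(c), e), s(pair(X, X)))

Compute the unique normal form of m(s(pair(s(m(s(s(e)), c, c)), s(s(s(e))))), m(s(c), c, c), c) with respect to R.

pair(s(s(e)), s(s(s(e))))

1. m(s(pair(s(m(s(s(e)), c, c)), s(s(s(e))))), m(s(c), c, c), c)  →  m(s(pair(s(s(e)), s(s(s(e))))), m(s(c), c, c), c)   [R1 at 1.1.1.1]
2. m(s(pair(s(s(e)), s(s(s(e))))), m(s(c), c, c), c)  →  m(s(pair(s(s(e)), s(s(s(e))))), c, c)   [R1 at 2]
3. m(s(pair(s(s(e)), s(s(s(e))))), c, c)  →  pair(s(s(e)), s(s(s(e))))   [R1 at ε]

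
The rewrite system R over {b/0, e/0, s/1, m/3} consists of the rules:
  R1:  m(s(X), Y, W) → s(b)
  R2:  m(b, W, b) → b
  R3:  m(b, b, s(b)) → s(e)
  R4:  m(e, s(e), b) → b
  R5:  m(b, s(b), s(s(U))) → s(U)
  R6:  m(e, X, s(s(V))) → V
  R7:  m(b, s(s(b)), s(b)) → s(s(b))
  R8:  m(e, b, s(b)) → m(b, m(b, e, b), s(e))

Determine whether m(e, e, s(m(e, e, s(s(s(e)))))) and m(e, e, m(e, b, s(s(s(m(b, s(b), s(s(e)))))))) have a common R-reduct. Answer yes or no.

yes — NF(t₁) = e, NF(t₂) = e

Reduce t₁ = m(e, e, s(m(e, e, s(s(s(e)))))):
1. m(e, e, s(m(e, e, s(s(s(e))))))  →  m(e, e, s(s(e)))   [R6 at 3.1]
2. m(e, e, s(s(e)))  →  e   [R6 at ε]

Reduce t₂ = m(e, e, m(e, b, s(s(s(m(b, s(b), s(s(e)))))))):
1. m(e, e, m(e, b, s(s(s(m(b, s(b), s(s(e))))))))  →  m(e, e, s(m(b, s(b), s(s(e)))))   [R6 at 3]
2. m(e, e, s(m(b, s(b), s(s(e)))))  →  m(e, e, s(s(e)))   [R5 at 3.1]
3. m(e, e, s(s(e)))  →  e   [R6 at ε]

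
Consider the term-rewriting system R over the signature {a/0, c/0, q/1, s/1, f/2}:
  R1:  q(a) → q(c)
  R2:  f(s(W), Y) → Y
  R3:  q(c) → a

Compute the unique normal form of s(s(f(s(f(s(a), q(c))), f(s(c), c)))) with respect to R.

s(s(c))

1. s(s(f(s(f(s(a), q(c))), f(s(c), c))))  →  s(s(f(s(c), c)))   [R2 at 1.1]
2. s(s(f(s(c), c)))  →  s(s(c))   [R2 at 1.1]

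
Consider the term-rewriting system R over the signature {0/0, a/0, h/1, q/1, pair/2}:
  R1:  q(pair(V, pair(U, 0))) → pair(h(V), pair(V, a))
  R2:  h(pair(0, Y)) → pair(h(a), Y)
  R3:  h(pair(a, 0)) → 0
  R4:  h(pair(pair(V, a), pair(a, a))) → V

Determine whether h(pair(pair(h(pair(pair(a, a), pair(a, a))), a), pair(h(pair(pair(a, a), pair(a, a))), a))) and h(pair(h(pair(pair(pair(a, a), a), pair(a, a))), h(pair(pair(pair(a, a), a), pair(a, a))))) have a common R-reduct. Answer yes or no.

Reduce t₁ = h(pair(pair(h(pair(pair(a, a), pair(a, a))), a), pair(h(pair(pair(a, a), pair(a, a))), a))):
1. h(pair(pair(h(pair(pair(a, a), pair(a, a))), a), pair(h(pair(pair(a, a), pair(a, a))), a)))  →  h(pair(pair(a, a), pair(h(pair(pair(a, a), pair(a, a))), a)))   [R4 at 1.1.1]
2. h(pair(pair(a, a), pair(h(pair(pair(a, a), pair(a, a))), a)))  →  h(pair(pair(a, a), pair(a, a)))   [R4 at 1.2.1]
3. h(pair(pair(a, a), pair(a, a)))  →  a   [R4 at ε]

Reduce t₂ = h(pair(h(pair(pair(pair(a, a), a), pair(a, a))), h(pair(pair(pair(a, a), a), pair(a, a))))):
1. h(pair(h(pair(pair(pair(a, a), a), pair(a, a))), h(pair(pair(pair(a, a), a), pair(a, a)))))  →  h(pair(pair(a, a), h(pair(pair(pair(a, a), a), pair(a, a)))))   [R4 at 1.1]
2. h(pair(pair(a, a), h(pair(pair(pair(a, a), a), pair(a, a)))))  →  h(pair(pair(a, a), pair(a, a)))   [R4 at 1.2]
3. h(pair(pair(a, a), pair(a, a)))  →  a   [R4 at ε]

yes — NF(t₁) = a, NF(t₂) = a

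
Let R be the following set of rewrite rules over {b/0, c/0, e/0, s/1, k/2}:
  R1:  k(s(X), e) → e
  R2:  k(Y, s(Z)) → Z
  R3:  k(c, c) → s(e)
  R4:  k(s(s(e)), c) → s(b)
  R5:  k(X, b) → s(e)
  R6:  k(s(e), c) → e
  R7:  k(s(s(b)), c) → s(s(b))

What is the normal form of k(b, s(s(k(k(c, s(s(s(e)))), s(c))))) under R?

1. k(b, s(s(k(k(c, s(s(s(e)))), s(c)))))  →  s(k(k(c, s(s(s(e)))), s(c)))   [R2 at ε]
2. s(k(k(c, s(s(s(e)))), s(c)))  →  s(c)   [R2 at 1]

s(c)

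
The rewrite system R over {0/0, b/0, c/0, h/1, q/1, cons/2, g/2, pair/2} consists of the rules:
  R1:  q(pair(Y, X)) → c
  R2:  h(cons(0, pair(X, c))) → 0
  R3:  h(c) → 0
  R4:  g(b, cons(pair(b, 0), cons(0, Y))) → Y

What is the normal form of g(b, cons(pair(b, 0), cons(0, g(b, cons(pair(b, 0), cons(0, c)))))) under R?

c

1. g(b, cons(pair(b, 0), cons(0, g(b, cons(pair(b, 0), cons(0, c))))))  →  g(b, cons(pair(b, 0), cons(0, c)))   [R4 at ε]
2. g(b, cons(pair(b, 0), cons(0, c)))  →  c   [R4 at ε]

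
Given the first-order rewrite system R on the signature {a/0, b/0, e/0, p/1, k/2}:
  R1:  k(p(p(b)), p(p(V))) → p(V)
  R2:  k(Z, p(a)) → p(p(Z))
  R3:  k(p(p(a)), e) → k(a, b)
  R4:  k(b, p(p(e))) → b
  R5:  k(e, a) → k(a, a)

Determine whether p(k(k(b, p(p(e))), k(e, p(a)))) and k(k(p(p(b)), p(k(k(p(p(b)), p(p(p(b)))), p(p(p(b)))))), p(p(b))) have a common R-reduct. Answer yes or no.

Reduce t₁ = p(k(k(b, p(p(e))), k(e, p(a)))):
1. p(k(k(b, p(p(e))), k(e, p(a))))  →  p(k(b, k(e, p(a))))   [R4 at 1.1]
2. p(k(b, k(e, p(a))))  →  p(k(b, p(p(e))))   [R2 at 1.2]
3. p(k(b, p(p(e))))  →  p(b)   [R4 at 1]

Reduce t₂ = k(k(p(p(b)), p(k(k(p(p(b)), p(p(p(b)))), p(p(p(b)))))), p(p(b))):
1. k(k(p(p(b)), p(k(k(p(p(b)), p(p(p(b)))), p(p(p(b)))))), p(p(b)))  →  k(k(p(p(b)), p(k(p(p(b)), p(p(p(b)))))), p(p(b)))   [R1 at 1.2.1.1]
2. k(k(p(p(b)), p(k(p(p(b)), p(p(p(b)))))), p(p(b)))  →  k(k(p(p(b)), p(p(p(b)))), p(p(b)))   [R1 at 1.2.1]
3. k(k(p(p(b)), p(p(p(b)))), p(p(b)))  →  k(p(p(b)), p(p(b)))   [R1 at 1]
4. k(p(p(b)), p(p(b)))  →  p(b)   [R1 at ε]

yes — NF(t₁) = p(b), NF(t₂) = p(b)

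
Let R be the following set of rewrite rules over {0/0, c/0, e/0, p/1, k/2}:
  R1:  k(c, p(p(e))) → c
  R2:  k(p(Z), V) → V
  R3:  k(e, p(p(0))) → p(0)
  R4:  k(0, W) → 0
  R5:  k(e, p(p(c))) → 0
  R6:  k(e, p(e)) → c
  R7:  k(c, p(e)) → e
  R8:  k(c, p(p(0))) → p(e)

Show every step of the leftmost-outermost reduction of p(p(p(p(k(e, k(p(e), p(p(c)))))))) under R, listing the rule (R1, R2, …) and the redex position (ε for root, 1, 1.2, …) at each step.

1. p(p(p(p(k(e, k(p(e), p(p(c))))))))  →  p(p(p(p(k(e, p(p(c)))))))   [R2 at 1.1.1.1.2]
2. p(p(p(p(k(e, p(p(c)))))))  →  p(p(p(p(0))))   [R5 at 1.1.1.1]

p(p(p(p(0))))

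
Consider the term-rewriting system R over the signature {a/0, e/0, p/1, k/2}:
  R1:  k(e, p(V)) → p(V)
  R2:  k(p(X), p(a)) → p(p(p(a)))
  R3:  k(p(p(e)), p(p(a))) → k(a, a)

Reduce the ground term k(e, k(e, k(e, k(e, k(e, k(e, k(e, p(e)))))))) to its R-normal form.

1. k(e, k(e, k(e, k(e, k(e, k(e, k(e, p(e))))))))  →  k(e, k(e, k(e, k(e, k(e, k(e, p(e)))))))   [R1 at 2.2.2.2.2.2]
2. k(e, k(e, k(e, k(e, k(e, k(e, p(e)))))))  →  k(e, k(e, k(e, k(e, k(e, p(e))))))   [R1 at 2.2.2.2.2]
3. k(e, k(e, k(e, k(e, k(e, p(e))))))  →  k(e, k(e, k(e, k(e, p(e)))))   [R1 at 2.2.2.2]
4. k(e, k(e, k(e, k(e, p(e)))))  →  k(e, k(e, k(e, p(e))))   [R1 at 2.2.2]
5. k(e, k(e, k(e, p(e))))  →  k(e, k(e, p(e)))   [R1 at 2.2]
6. k(e, k(e, p(e)))  →  k(e, p(e))   [R1 at 2]
7. k(e, p(e))  →  p(e)   [R1 at ε]

p(e)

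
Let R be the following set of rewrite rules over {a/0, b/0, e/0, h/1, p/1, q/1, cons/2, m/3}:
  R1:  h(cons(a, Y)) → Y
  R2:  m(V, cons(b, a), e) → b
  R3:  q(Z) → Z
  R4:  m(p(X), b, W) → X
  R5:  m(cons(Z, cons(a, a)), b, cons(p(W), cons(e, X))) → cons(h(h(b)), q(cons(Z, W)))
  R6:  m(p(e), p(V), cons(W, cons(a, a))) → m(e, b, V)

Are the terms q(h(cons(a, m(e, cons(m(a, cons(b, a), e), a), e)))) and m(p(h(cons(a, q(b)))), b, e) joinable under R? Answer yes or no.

yes — NF(t₁) = b, NF(t₂) = b

Reduce t₁ = q(h(cons(a, m(e, cons(m(a, cons(b, a), e), a), e)))):
1. q(h(cons(a, m(e, cons(m(a, cons(b, a), e), a), e))))  →  h(cons(a, m(e, cons(m(a, cons(b, a), e), a), e)))   [R3 at ε]
2. h(cons(a, m(e, cons(m(a, cons(b, a), e), a), e)))  →  m(e, cons(m(a, cons(b, a), e), a), e)   [R1 at ε]
3. m(e, cons(m(a, cons(b, a), e), a), e)  →  m(e, cons(b, a), e)   [R2 at 2.1]
4. m(e, cons(b, a), e)  →  b   [R2 at ε]

Reduce t₂ = m(p(h(cons(a, q(b)))), b, e):
1. m(p(h(cons(a, q(b)))), b, e)  →  h(cons(a, q(b)))   [R4 at ε]
2. h(cons(a, q(b)))  →  q(b)   [R1 at ε]
3. q(b)  →  b   [R3 at ε]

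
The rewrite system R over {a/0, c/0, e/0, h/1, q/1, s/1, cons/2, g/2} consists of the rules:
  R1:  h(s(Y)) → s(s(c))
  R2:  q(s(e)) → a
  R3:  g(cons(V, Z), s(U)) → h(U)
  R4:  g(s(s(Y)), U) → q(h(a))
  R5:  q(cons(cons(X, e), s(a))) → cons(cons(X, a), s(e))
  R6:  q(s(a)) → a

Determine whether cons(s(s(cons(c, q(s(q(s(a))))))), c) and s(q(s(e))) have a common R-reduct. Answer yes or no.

Reduce t₁ = cons(s(s(cons(c, q(s(q(s(a))))))), c):
1. cons(s(s(cons(c, q(s(q(s(a))))))), c)  →  cons(s(s(cons(c, q(s(a))))), c)   [R6 at 1.1.1.2.1.1]
2. cons(s(s(cons(c, q(s(a))))), c)  →  cons(s(s(cons(c, a))), c)   [R6 at 1.1.1.2]

Reduce t₂ = s(q(s(e))):
1. s(q(s(e)))  →  s(a)   [R2 at 1]

no — NF(t₁) = cons(s(s(cons(c, a))), c), NF(t₂) = s(a)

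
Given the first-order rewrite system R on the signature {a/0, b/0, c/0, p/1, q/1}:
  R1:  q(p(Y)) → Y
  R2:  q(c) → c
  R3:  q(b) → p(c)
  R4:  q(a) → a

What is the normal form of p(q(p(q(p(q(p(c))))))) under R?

p(c)

1. p(q(p(q(p(q(p(c)))))))  →  p(q(p(q(p(c)))))   [R1 at 1]
2. p(q(p(q(p(c)))))  →  p(q(p(c)))   [R1 at 1]
3. p(q(p(c)))  →  p(c)   [R1 at 1]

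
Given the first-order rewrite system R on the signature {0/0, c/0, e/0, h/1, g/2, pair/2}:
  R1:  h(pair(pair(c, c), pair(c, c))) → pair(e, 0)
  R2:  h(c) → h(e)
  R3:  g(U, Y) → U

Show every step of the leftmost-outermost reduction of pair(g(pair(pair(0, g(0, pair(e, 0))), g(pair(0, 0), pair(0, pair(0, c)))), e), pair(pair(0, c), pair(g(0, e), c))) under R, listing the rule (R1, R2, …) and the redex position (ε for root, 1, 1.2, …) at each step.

1. pair(g(pair(pair(0, g(0, pair(e, 0))), g(pair(0, 0), pair(0, pair(0, c)))), e), pair(pair(0, c), pair(g(0, e), c)))  →  pair(pair(pair(0, g(0, pair(e, 0))), g(pair(0, 0), pair(0, pair(0, c)))), pair(pair(0, c), pair(g(0, e), c)))   [R3 at 1]
2. pair(pair(pair(0, g(0, pair(e, 0))), g(pair(0, 0), pair(0, pair(0, c)))), pair(pair(0, c), pair(g(0, e), c)))  →  pair(pair(pair(0, 0), g(pair(0, 0), pair(0, pair(0, c)))), pair(pair(0, c), pair(g(0, e), c)))   [R3 at 1.1.2]
3. pair(pair(pair(0, 0), g(pair(0, 0), pair(0, pair(0, c)))), pair(pair(0, c), pair(g(0, e), c)))  →  pair(pair(pair(0, 0), pair(0, 0)), pair(pair(0, c), pair(g(0, e), c)))   [R3 at 1.2]
4. pair(pair(pair(0, 0), pair(0, 0)), pair(pair(0, c), pair(g(0, e), c)))  →  pair(pair(pair(0, 0), pair(0, 0)), pair(pair(0, c), pair(0, c)))   [R3 at 2.2.1]

pair(pair(pair(0, 0), pair(0, 0)), pair(pair(0, c), pair(0, c)))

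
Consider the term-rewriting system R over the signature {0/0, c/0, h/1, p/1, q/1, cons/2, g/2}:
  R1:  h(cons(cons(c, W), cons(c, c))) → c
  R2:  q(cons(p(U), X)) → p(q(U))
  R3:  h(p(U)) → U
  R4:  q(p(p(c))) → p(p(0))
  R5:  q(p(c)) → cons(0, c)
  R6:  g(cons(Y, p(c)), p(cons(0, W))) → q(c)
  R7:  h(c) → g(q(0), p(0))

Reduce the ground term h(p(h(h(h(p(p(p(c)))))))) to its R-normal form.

1. h(p(h(h(h(p(p(p(c))))))))  →  h(h(h(p(p(p(c))))))   [R3 at ε]
2. h(h(h(p(p(p(c))))))  →  h(h(p(p(c))))   [R3 at 1.1]
3. h(h(p(p(c))))  →  h(p(c))   [R3 at 1]
4. h(p(c))  →  c   [R3 at ε]

c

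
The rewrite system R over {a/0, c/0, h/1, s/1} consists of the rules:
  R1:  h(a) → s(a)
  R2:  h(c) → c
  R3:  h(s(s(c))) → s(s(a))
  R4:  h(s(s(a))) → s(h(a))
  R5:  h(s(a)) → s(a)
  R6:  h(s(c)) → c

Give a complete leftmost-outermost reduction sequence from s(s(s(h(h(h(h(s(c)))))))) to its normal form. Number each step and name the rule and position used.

1. s(s(s(h(h(h(h(s(c))))))))  →  s(s(s(h(h(h(c))))))   [R6 at 1.1.1.1.1.1]
2. s(s(s(h(h(h(c))))))  →  s(s(s(h(h(c)))))   [R2 at 1.1.1.1.1]
3. s(s(s(h(h(c)))))  →  s(s(s(h(c))))   [R2 at 1.1.1.1]
4. s(s(s(h(c))))  →  s(s(s(c)))   [R2 at 1.1.1]

s(s(s(c)))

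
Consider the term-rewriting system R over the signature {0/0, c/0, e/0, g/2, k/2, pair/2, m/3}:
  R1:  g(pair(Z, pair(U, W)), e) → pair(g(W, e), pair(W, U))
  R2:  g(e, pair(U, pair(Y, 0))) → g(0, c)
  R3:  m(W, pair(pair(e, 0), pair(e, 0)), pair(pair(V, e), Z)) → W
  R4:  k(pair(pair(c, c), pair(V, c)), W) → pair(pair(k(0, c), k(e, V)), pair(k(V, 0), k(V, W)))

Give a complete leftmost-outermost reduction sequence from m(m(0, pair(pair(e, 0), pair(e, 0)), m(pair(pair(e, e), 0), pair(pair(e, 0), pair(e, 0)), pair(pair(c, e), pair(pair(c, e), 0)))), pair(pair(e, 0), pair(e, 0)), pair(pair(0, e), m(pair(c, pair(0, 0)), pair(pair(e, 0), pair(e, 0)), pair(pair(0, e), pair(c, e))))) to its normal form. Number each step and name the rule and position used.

1. m(m(0, pair(pair(e, 0), pair(e, 0)), m(pair(pair(e, e), 0), pair(pair(e, 0), pair(e, 0)), pair(pair(c, e), pair(pair(c, e), 0)))), pair(pair(e, 0), pair(e, 0)), pair(pair(0, e), m(pair(c, pair(0, 0)), pair(pair(e, 0), pair(e, 0)), pair(pair(0, e), pair(c, e)))))  →  m(0, pair(pair(e, 0), pair(e, 0)), m(pair(pair(e, e), 0), pair(pair(e, 0), pair(e, 0)), pair(pair(c, e), pair(pair(c, e), 0))))   [R3 at ε]
2. m(0, pair(pair(e, 0), pair(e, 0)), m(pair(pair(e, e), 0), pair(pair(e, 0), pair(e, 0)), pair(pair(c, e), pair(pair(c, e), 0))))  →  m(0, pair(pair(e, 0), pair(e, 0)), pair(pair(e, e), 0))   [R3 at 3]
3. m(0, pair(pair(e, 0), pair(e, 0)), pair(pair(e, e), 0))  →  0   [R3 at ε]

0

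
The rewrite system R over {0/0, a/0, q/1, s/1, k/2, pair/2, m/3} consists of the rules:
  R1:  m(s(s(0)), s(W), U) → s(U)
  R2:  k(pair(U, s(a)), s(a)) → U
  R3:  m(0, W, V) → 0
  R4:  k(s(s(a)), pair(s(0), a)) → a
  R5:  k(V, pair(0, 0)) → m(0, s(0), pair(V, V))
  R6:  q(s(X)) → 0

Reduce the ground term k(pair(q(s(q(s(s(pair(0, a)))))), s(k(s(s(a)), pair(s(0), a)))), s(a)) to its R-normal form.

1. k(pair(q(s(q(s(s(pair(0, a)))))), s(k(s(s(a)), pair(s(0), a)))), s(a))  →  k(pair(0, s(k(s(s(a)), pair(s(0), a)))), s(a))   [R6 at 1.1]
2. k(pair(0, s(k(s(s(a)), pair(s(0), a)))), s(a))  →  k(pair(0, s(a)), s(a))   [R4 at 1.2.1]
3. k(pair(0, s(a)), s(a))  →  0   [R2 at ε]

0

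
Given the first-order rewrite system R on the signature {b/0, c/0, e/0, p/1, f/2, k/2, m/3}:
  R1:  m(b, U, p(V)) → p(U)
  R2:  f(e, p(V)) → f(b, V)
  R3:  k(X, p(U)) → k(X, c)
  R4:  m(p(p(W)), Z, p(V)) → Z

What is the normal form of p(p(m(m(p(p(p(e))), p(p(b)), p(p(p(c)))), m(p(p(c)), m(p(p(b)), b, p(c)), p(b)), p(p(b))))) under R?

p(p(b))

1. p(p(m(m(p(p(p(e))), p(p(b)), p(p(p(c)))), m(p(p(c)), m(p(p(b)), b, p(c)), p(b)), p(p(b)))))  →  p(p(m(p(p(b)), m(p(p(c)), m(p(p(b)), b, p(c)), p(b)), p(p(b)))))   [R4 at 1.1.1]
2. p(p(m(p(p(b)), m(p(p(c)), m(p(p(b)), b, p(c)), p(b)), p(p(b)))))  →  p(p(m(p(p(c)), m(p(p(b)), b, p(c)), p(b))))   [R4 at 1.1]
3. p(p(m(p(p(c)), m(p(p(b)), b, p(c)), p(b))))  →  p(p(m(p(p(b)), b, p(c))))   [R4 at 1.1]
4. p(p(m(p(p(b)), b, p(c))))  →  p(p(b))   [R4 at 1.1]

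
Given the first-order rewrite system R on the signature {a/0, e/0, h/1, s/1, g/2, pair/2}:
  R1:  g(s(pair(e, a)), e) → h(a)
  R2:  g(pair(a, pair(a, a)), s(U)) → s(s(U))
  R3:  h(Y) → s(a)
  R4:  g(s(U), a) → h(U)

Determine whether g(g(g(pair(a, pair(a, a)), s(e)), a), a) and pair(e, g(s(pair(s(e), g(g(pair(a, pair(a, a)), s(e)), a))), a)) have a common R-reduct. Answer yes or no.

no — NF(t₁) = s(a), NF(t₂) = pair(e, s(a))

Reduce t₁ = g(g(g(pair(a, pair(a, a)), s(e)), a), a):
1. g(g(g(pair(a, pair(a, a)), s(e)), a), a)  →  g(g(s(s(e)), a), a)   [R2 at 1.1]
2. g(g(s(s(e)), a), a)  →  g(h(s(e)), a)   [R4 at 1]
3. g(h(s(e)), a)  →  g(s(a), a)   [R3 at 1]
4. g(s(a), a)  →  h(a)   [R4 at ε]
5. h(a)  →  s(a)   [R3 at ε]

Reduce t₂ = pair(e, g(s(pair(s(e), g(g(pair(a, pair(a, a)), s(e)), a))), a)):
1. pair(e, g(s(pair(s(e), g(g(pair(a, pair(a, a)), s(e)), a))), a))  →  pair(e, h(pair(s(e), g(g(pair(a, pair(a, a)), s(e)), a))))   [R4 at 2]
2. pair(e, h(pair(s(e), g(g(pair(a, pair(a, a)), s(e)), a))))  →  pair(e, s(a))   [R3 at 2]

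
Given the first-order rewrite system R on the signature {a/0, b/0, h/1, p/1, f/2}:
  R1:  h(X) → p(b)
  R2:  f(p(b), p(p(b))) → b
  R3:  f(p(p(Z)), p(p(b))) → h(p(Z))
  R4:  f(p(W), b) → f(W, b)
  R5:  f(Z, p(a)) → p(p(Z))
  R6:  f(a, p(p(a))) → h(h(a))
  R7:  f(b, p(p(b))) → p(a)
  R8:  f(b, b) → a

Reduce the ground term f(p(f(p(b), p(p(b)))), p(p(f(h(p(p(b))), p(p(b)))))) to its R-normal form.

b

1. f(p(f(p(b), p(p(b)))), p(p(f(h(p(p(b))), p(p(b))))))  →  f(p(b), p(p(f(h(p(p(b))), p(p(b))))))   [R2 at 1.1]
2. f(p(b), p(p(f(h(p(p(b))), p(p(b))))))  →  f(p(b), p(p(f(p(b), p(p(b))))))   [R1 at 2.1.1.1]
3. f(p(b), p(p(f(p(b), p(p(b))))))  →  f(p(b), p(p(b)))   [R2 at 2.1.1]
4. f(p(b), p(p(b)))  →  b   [R2 at ε]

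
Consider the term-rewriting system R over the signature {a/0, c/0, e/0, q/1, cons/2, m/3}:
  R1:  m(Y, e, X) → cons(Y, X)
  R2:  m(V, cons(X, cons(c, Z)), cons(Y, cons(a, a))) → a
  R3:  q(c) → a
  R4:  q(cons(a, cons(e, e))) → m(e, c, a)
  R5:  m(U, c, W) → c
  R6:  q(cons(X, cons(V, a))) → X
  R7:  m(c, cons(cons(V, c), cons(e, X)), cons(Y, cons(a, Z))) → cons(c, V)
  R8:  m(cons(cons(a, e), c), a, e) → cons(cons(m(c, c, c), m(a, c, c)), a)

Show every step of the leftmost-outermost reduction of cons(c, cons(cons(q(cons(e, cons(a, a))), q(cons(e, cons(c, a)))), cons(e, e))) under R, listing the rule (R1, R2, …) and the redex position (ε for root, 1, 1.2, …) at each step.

cons(c, cons(cons(e, e), cons(e, e)))

1. cons(c, cons(cons(q(cons(e, cons(a, a))), q(cons(e, cons(c, a)))), cons(e, e)))  →  cons(c, cons(cons(e, q(cons(e, cons(c, a)))), cons(e, e)))   [R6 at 2.1.1]
2. cons(c, cons(cons(e, q(cons(e, cons(c, a)))), cons(e, e)))  →  cons(c, cons(cons(e, e), cons(e, e)))   [R6 at 2.1.2]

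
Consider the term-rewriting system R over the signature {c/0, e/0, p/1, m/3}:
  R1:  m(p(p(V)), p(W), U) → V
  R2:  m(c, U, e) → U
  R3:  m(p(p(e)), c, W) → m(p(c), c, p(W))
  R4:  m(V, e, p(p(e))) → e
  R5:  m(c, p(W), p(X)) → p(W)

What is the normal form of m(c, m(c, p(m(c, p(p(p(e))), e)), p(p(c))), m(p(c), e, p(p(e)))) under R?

1. m(c, m(c, p(m(c, p(p(p(e))), e)), p(p(c))), m(p(c), e, p(p(e))))  →  m(c, p(m(c, p(p(p(e))), e)), m(p(c), e, p(p(e))))   [R5 at 2]
2. m(c, p(m(c, p(p(p(e))), e)), m(p(c), e, p(p(e))))  →  m(c, p(p(p(p(e)))), m(p(c), e, p(p(e))))   [R2 at 2.1]
3. m(c, p(p(p(p(e)))), m(p(c), e, p(p(e))))  →  m(c, p(p(p(p(e)))), e)   [R4 at 3]
4. m(c, p(p(p(p(e)))), e)  →  p(p(p(p(e))))   [R2 at ε]

p(p(p(p(e))))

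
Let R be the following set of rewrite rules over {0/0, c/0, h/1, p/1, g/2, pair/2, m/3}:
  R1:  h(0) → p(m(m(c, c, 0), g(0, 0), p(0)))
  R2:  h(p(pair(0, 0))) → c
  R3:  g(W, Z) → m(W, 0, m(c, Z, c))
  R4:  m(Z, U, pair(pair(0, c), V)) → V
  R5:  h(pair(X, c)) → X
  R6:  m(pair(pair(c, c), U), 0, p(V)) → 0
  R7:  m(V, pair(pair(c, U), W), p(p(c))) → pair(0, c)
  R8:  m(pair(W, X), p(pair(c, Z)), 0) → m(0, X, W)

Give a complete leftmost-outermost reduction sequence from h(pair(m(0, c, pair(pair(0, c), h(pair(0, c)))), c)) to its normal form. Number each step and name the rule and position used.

1. h(pair(m(0, c, pair(pair(0, c), h(pair(0, c)))), c))  →  m(0, c, pair(pair(0, c), h(pair(0, c))))   [R5 at ε]
2. m(0, c, pair(pair(0, c), h(pair(0, c))))  →  h(pair(0, c))   [R4 at ε]
3. h(pair(0, c))  →  0   [R5 at ε]

0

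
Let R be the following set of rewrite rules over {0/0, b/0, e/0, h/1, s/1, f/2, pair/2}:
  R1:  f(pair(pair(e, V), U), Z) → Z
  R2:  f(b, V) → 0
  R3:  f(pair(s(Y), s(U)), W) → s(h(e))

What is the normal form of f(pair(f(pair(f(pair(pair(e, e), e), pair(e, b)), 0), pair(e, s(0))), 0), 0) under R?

0

1. f(pair(f(pair(f(pair(pair(e, e), e), pair(e, b)), 0), pair(e, s(0))), 0), 0)  →  f(pair(f(pair(pair(e, b), 0), pair(e, s(0))), 0), 0)   [R1 at 1.1.1.1]
2. f(pair(f(pair(pair(e, b), 0), pair(e, s(0))), 0), 0)  →  f(pair(pair(e, s(0)), 0), 0)   [R1 at 1.1]
3. f(pair(pair(e, s(0)), 0), 0)  →  0   [R1 at ε]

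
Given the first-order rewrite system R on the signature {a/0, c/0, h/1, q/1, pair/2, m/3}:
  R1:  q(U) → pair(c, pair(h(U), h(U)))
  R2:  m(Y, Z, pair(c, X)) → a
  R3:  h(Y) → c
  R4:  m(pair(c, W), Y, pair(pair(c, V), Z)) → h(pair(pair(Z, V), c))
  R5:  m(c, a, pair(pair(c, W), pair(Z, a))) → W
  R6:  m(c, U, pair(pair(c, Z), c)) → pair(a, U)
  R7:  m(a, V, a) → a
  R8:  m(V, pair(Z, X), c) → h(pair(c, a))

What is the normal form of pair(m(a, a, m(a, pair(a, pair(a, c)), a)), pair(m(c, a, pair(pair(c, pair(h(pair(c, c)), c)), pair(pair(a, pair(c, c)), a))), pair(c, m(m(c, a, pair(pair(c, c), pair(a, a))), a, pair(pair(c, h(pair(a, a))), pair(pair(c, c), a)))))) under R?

pair(a, pair(pair(c, c), pair(c, c)))

1. pair(m(a, a, m(a, pair(a, pair(a, c)), a)), pair(m(c, a, pair(pair(c, pair(h(pair(c, c)), c)), pair(pair(a, pair(c, c)), a))), pair(c, m(m(c, a, pair(pair(c, c), pair(a, a))), a, pair(pair(c, h(pair(a, a))), pair(pair(c, c), a))))))  →  pair(m(a, a, a), pair(m(c, a, pair(pair(c, pair(h(pair(c, c)), c)), pair(pair(a, pair(c, c)), a))), pair(c, m(m(c, a, pair(pair(c, c), pair(a, a))), a, pair(pair(c, h(pair(a, a))), pair(pair(c, c), a))))))   [R7 at 1.3]
2. pair(m(a, a, a), pair(m(c, a, pair(pair(c, pair(h(pair(c, c)), c)), pair(pair(a, pair(c, c)), a))), pair(c, m(m(c, a, pair(pair(c, c), pair(a, a))), a, pair(pair(c, h(pair(a, a))), pair(pair(c, c), a))))))  →  pair(a, pair(m(c, a, pair(pair(c, pair(h(pair(c, c)), c)), pair(pair(a, pair(c, c)), a))), pair(c, m(m(c, a, pair(pair(c, c), pair(a, a))), a, pair(pair(c, h(pair(a, a))), pair(pair(c, c), a))))))   [R7 at 1]
3. pair(a, pair(m(c, a, pair(pair(c, pair(h(pair(c, c)), c)), pair(pair(a, pair(c, c)), a))), pair(c, m(m(c, a, pair(pair(c, c), pair(a, a))), a, pair(pair(c, h(pair(a, a))), pair(pair(c, c), a))))))  →  pair(a, pair(pair(h(pair(c, c)), c), pair(c, m(m(c, a, pair(pair(c, c), pair(a, a))), a, pair(pair(c, h(pair(a, a))), pair(pair(c, c), a))))))   [R5 at 2.1]
4. pair(a, pair(pair(h(pair(c, c)), c), pair(c, m(m(c, a, pair(pair(c, c), pair(a, a))), a, pair(pair(c, h(pair(a, a))), pair(pair(c, c), a))))))  →  pair(a, pair(pair(c, c), pair(c, m(m(c, a, pair(pair(c, c), pair(a, a))), a, pair(pair(c, h(pair(a, a))), pair(pair(c, c), a))))))   [R3 at 2.1.1]
5. pair(a, pair(pair(c, c), pair(c, m(m(c, a, pair(pair(c, c), pair(a, a))), a, pair(pair(c, h(pair(a, a))), pair(pair(c, c), a))))))  →  pair(a, pair(pair(c, c), pair(c, m(c, a, pair(pair(c, h(pair(a, a))), pair(pair(c, c), a))))))   [R5 at 2.2.2.1]
6. pair(a, pair(pair(c, c), pair(c, m(c, a, pair(pair(c, h(pair(a, a))), pair(pair(c, c), a))))))  →  pair(a, pair(pair(c, c), pair(c, h(pair(a, a)))))   [R5 at 2.2.2]
7. pair(a, pair(pair(c, c), pair(c, h(pair(a, a)))))  →  pair(a, pair(pair(c, c), pair(c, c)))   [R3 at 2.2.2]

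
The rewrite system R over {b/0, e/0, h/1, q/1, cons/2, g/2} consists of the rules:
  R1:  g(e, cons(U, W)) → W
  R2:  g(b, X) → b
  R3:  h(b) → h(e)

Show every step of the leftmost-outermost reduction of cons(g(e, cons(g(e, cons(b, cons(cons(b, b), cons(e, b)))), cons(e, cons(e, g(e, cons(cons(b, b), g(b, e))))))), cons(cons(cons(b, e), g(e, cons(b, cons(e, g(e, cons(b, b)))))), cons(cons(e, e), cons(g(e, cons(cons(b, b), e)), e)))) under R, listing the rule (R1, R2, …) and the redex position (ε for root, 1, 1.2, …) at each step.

cons(cons(e, cons(e, b)), cons(cons(cons(b, e), cons(e, b)), cons(cons(e, e), cons(e, e))))

1. cons(g(e, cons(g(e, cons(b, cons(cons(b, b), cons(e, b)))), cons(e, cons(e, g(e, cons(cons(b, b), g(b, e))))))), cons(cons(cons(b, e), g(e, cons(b, cons(e, g(e, cons(b, b)))))), cons(cons(e, e), cons(g(e, cons(cons(b, b), e)), e))))  →  cons(cons(e, cons(e, g(e, cons(cons(b, b), g(b, e))))), cons(cons(cons(b, e), g(e, cons(b, cons(e, g(e, cons(b, b)))))), cons(cons(e, e), cons(g(e, cons(cons(b, b), e)), e))))   [R1 at 1]
2. cons(cons(e, cons(e, g(e, cons(cons(b, b), g(b, e))))), cons(cons(cons(b, e), g(e, cons(b, cons(e, g(e, cons(b, b)))))), cons(cons(e, e), cons(g(e, cons(cons(b, b), e)), e))))  →  cons(cons(e, cons(e, g(b, e))), cons(cons(cons(b, e), g(e, cons(b, cons(e, g(e, cons(b, b)))))), cons(cons(e, e), cons(g(e, cons(cons(b, b), e)), e))))   [R1 at 1.2.2]
3. cons(cons(e, cons(e, g(b, e))), cons(cons(cons(b, e), g(e, cons(b, cons(e, g(e, cons(b, b)))))), cons(cons(e, e), cons(g(e, cons(cons(b, b), e)), e))))  →  cons(cons(e, cons(e, b)), cons(cons(cons(b, e), g(e, cons(b, cons(e, g(e, cons(b, b)))))), cons(cons(e, e), cons(g(e, cons(cons(b, b), e)), e))))   [R2 at 1.2.2]
4. cons(cons(e, cons(e, b)), cons(cons(cons(b, e), g(e, cons(b, cons(e, g(e, cons(b, b)))))), cons(cons(e, e), cons(g(e, cons(cons(b, b), e)), e))))  →  cons(cons(e, cons(e, b)), cons(cons(cons(b, e), cons(e, g(e, cons(b, b)))), cons(cons(e, e), cons(g(e, cons(cons(b, b), e)), e))))   [R1 at 2.1.2]
5. cons(cons(e, cons(e, b)), cons(cons(cons(b, e), cons(e, g(e, cons(b, b)))), cons(cons(e, e), cons(g(e, cons(cons(b, b), e)), e))))  →  cons(cons(e, cons(e, b)), cons(cons(cons(b, e), cons(e, b)), cons(cons(e, e), cons(g(e, cons(cons(b, b), e)), e))))   [R1 at 2.1.2.2]
6. cons(cons(e, cons(e, b)), cons(cons(cons(b, e), cons(e, b)), cons(cons(e, e), cons(g(e, cons(cons(b, b), e)), e))))  →  cons(cons(e, cons(e, b)), cons(cons(cons(b, e), cons(e, b)), cons(cons(e, e), cons(e, e))))   [R1 at 2.2.2.1]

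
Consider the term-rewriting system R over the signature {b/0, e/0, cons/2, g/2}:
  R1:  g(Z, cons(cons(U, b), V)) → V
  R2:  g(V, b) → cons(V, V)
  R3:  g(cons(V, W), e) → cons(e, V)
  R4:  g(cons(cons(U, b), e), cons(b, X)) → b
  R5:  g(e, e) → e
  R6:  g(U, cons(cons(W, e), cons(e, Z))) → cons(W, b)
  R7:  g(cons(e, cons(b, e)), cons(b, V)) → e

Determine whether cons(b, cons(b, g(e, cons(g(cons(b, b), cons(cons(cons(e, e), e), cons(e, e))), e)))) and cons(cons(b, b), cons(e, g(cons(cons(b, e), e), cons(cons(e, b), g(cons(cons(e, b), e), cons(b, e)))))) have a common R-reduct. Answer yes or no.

no — NF(t₁) = cons(b, cons(b, e)), NF(t₂) = cons(cons(b, b), cons(e, b))

Reduce t₁ = cons(b, cons(b, g(e, cons(g(cons(b, b), cons(cons(cons(e, e), e), cons(e, e))), e)))):
1. cons(b, cons(b, g(e, cons(g(cons(b, b), cons(cons(cons(e, e), e), cons(e, e))), e))))  →  cons(b, cons(b, g(e, cons(cons(cons(e, e), b), e))))   [R6 at 2.2.2.1]
2. cons(b, cons(b, g(e, cons(cons(cons(e, e), b), e))))  →  cons(b, cons(b, e))   [R1 at 2.2]

Reduce t₂ = cons(cons(b, b), cons(e, g(cons(cons(b, e), e), cons(cons(e, b), g(cons(cons(e, b), e), cons(b, e)))))):
1. cons(cons(b, b), cons(e, g(cons(cons(b, e), e), cons(cons(e, b), g(cons(cons(e, b), e), cons(b, e))))))  →  cons(cons(b, b), cons(e, g(cons(cons(e, b), e), cons(b, e))))   [R1 at 2.2]
2. cons(cons(b, b), cons(e, g(cons(cons(e, b), e), cons(b, e))))  →  cons(cons(b, b), cons(e, b))   [R4 at 2.2]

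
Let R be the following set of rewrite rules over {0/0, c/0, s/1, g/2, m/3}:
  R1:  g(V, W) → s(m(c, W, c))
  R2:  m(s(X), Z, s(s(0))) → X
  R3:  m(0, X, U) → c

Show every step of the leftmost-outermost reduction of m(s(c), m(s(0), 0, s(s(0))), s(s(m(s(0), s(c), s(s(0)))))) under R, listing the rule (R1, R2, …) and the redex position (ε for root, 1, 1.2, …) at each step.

c

1. m(s(c), m(s(0), 0, s(s(0))), s(s(m(s(0), s(c), s(s(0))))))  →  m(s(c), 0, s(s(m(s(0), s(c), s(s(0))))))   [R2 at 2]
2. m(s(c), 0, s(s(m(s(0), s(c), s(s(0))))))  →  m(s(c), 0, s(s(0)))   [R2 at 3.1.1]
3. m(s(c), 0, s(s(0)))  →  c   [R2 at ε]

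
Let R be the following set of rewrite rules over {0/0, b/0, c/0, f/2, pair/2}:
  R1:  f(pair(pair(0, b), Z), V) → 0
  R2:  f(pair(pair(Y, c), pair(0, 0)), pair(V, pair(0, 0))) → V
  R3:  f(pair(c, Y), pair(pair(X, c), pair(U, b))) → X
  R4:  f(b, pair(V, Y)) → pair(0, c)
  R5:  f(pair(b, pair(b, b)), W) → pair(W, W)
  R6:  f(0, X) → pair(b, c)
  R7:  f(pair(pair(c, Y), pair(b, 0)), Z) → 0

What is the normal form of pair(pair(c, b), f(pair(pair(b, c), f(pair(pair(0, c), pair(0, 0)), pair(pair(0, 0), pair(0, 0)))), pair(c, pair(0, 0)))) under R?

1. pair(pair(c, b), f(pair(pair(b, c), f(pair(pair(0, c), pair(0, 0)), pair(pair(0, 0), pair(0, 0)))), pair(c, pair(0, 0))))  →  pair(pair(c, b), f(pair(pair(b, c), pair(0, 0)), pair(c, pair(0, 0))))   [R2 at 2.1.2]
2. pair(pair(c, b), f(pair(pair(b, c), pair(0, 0)), pair(c, pair(0, 0))))  →  pair(pair(c, b), c)   [R2 at 2]

pair(pair(c, b), c)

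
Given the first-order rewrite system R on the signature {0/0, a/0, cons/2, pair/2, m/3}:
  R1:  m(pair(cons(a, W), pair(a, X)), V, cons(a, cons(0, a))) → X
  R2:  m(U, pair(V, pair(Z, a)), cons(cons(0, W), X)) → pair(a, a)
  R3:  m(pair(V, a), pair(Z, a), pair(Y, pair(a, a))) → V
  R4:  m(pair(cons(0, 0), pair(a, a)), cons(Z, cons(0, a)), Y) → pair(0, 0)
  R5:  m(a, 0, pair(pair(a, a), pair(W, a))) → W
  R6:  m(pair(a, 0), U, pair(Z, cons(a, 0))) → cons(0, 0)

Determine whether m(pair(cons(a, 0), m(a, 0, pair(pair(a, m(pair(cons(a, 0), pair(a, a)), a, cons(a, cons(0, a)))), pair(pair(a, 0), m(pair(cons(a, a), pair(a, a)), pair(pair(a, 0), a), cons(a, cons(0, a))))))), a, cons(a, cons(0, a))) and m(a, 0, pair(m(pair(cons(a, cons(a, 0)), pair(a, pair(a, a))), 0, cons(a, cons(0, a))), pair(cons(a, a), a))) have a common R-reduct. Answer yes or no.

no — NF(t₁) = 0, NF(t₂) = cons(a, a)

Reduce t₁ = m(pair(cons(a, 0), m(a, 0, pair(pair(a, m(pair(cons(a, 0), pair(a, a)), a, cons(a, cons(0, a)))), pair(pair(a, 0), m(pair(cons(a, a), pair(a, a)), pair(pair(a, 0), a), cons(a, cons(0, a))))))), a, cons(a, cons(0, a))):
1. m(pair(cons(a, 0), m(a, 0, pair(pair(a, m(pair(cons(a, 0), pair(a, a)), a, cons(a, cons(0, a)))), pair(pair(a, 0), m(pair(cons(a, a), pair(a, a)), pair(pair(a, 0), a), cons(a, cons(0, a))))))), a, cons(a, cons(0, a)))  →  m(pair(cons(a, 0), m(a, 0, pair(pair(a, a), pair(pair(a, 0), m(pair(cons(a, a), pair(a, a)), pair(pair(a, 0), a), cons(a, cons(0, a))))))), a, cons(a, cons(0, a)))   [R1 at 1.2.3.1.2]
2. m(pair(cons(a, 0), m(a, 0, pair(pair(a, a), pair(pair(a, 0), m(pair(cons(a, a), pair(a, a)), pair(pair(a, 0), a), cons(a, cons(0, a))))))), a, cons(a, cons(0, a)))  →  m(pair(cons(a, 0), m(a, 0, pair(pair(a, a), pair(pair(a, 0), a)))), a, cons(a, cons(0, a)))   [R1 at 1.2.3.2.2]
3. m(pair(cons(a, 0), m(a, 0, pair(pair(a, a), pair(pair(a, 0), a)))), a, cons(a, cons(0, a)))  →  m(pair(cons(a, 0), pair(a, 0)), a, cons(a, cons(0, a)))   [R5 at 1.2]
4. m(pair(cons(a, 0), pair(a, 0)), a, cons(a, cons(0, a)))  →  0   [R1 at ε]

Reduce t₂ = m(a, 0, pair(m(pair(cons(a, cons(a, 0)), pair(a, pair(a, a))), 0, cons(a, cons(0, a))), pair(cons(a, a), a))):
1. m(a, 0, pair(m(pair(cons(a, cons(a, 0)), pair(a, pair(a, a))), 0, cons(a, cons(0, a))), pair(cons(a, a), a)))  →  m(a, 0, pair(pair(a, a), pair(cons(a, a), a)))   [R1 at 3.1]
2. m(a, 0, pair(pair(a, a), pair(cons(a, a), a)))  →  cons(a, a)   [R5 at ε]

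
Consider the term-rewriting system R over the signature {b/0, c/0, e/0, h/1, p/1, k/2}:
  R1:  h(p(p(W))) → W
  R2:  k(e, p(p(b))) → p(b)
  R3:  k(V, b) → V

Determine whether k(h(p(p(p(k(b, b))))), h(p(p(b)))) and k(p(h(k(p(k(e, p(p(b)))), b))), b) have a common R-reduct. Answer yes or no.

yes — NF(t₁) = p(b), NF(t₂) = p(b)

Reduce t₁ = k(h(p(p(p(k(b, b))))), h(p(p(b)))):
1. k(h(p(p(p(k(b, b))))), h(p(p(b))))  →  k(p(k(b, b)), h(p(p(b))))   [R1 at 1]
2. k(p(k(b, b)), h(p(p(b))))  →  k(p(b), h(p(p(b))))   [R3 at 1.1]
3. k(p(b), h(p(p(b))))  →  k(p(b), b)   [R1 at 2]
4. k(p(b), b)  →  p(b)   [R3 at ε]

Reduce t₂ = k(p(h(k(p(k(e, p(p(b)))), b))), b):
1. k(p(h(k(p(k(e, p(p(b)))), b))), b)  →  p(h(k(p(k(e, p(p(b)))), b)))   [R3 at ε]
2. p(h(k(p(k(e, p(p(b)))), b)))  →  p(h(p(k(e, p(p(b))))))   [R3 at 1.1]
3. p(h(p(k(e, p(p(b))))))  →  p(h(p(p(b))))   [R2 at 1.1.1]
4. p(h(p(p(b))))  →  p(b)   [R1 at 1]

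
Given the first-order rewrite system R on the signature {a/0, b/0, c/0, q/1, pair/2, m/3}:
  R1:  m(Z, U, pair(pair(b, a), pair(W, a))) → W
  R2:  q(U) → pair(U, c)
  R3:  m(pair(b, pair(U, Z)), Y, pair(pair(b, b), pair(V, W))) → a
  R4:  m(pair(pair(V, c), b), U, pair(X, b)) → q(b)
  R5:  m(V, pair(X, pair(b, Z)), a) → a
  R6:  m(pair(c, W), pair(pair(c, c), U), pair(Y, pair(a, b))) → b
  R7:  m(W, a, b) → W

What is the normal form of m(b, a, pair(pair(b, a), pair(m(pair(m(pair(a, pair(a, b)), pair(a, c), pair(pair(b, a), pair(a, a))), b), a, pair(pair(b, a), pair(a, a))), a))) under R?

a

1. m(b, a, pair(pair(b, a), pair(m(pair(m(pair(a, pair(a, b)), pair(a, c), pair(pair(b, a), pair(a, a))), b), a, pair(pair(b, a), pair(a, a))), a)))  →  m(pair(m(pair(a, pair(a, b)), pair(a, c), pair(pair(b, a), pair(a, a))), b), a, pair(pair(b, a), pair(a, a)))   [R1 at ε]
2. m(pair(m(pair(a, pair(a, b)), pair(a, c), pair(pair(b, a), pair(a, a))), b), a, pair(pair(b, a), pair(a, a)))  →  a   [R1 at ε]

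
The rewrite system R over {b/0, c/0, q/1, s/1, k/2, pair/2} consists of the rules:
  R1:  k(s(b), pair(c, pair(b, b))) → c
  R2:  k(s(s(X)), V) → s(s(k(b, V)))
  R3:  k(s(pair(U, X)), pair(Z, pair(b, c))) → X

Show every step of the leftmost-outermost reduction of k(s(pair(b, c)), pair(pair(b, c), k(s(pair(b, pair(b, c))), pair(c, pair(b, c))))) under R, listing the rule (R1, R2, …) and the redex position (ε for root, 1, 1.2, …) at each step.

c

1. k(s(pair(b, c)), pair(pair(b, c), k(s(pair(b, pair(b, c))), pair(c, pair(b, c)))))  →  k(s(pair(b, c)), pair(pair(b, c), pair(b, c)))   [R3 at 2.2]
2. k(s(pair(b, c)), pair(pair(b, c), pair(b, c)))  →  c   [R3 at ε]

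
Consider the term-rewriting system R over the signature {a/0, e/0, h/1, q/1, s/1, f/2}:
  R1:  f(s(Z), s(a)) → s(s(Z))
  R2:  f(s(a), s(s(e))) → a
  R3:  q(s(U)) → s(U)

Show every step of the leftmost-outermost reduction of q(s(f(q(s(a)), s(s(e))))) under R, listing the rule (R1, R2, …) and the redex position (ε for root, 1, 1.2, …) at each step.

s(a)

1. q(s(f(q(s(a)), s(s(e)))))  →  s(f(q(s(a)), s(s(e))))   [R3 at ε]
2. s(f(q(s(a)), s(s(e))))  →  s(f(s(a), s(s(e))))   [R3 at 1.1]
3. s(f(s(a), s(s(e))))  →  s(a)   [R2 at 1]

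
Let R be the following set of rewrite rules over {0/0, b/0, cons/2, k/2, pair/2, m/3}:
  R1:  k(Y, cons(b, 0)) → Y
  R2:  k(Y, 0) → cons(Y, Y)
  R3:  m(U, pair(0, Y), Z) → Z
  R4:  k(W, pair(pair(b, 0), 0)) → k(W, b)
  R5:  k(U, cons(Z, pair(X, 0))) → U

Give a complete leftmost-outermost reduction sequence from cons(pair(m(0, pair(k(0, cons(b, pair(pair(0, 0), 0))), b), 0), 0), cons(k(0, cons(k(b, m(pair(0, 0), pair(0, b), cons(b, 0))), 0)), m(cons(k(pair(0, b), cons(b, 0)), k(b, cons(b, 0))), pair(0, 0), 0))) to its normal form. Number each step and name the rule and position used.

1. cons(pair(m(0, pair(k(0, cons(b, pair(pair(0, 0), 0))), b), 0), 0), cons(k(0, cons(k(b, m(pair(0, 0), pair(0, b), cons(b, 0))), 0)), m(cons(k(pair(0, b), cons(b, 0)), k(b, cons(b, 0))), pair(0, 0), 0)))  →  cons(pair(m(0, pair(0, b), 0), 0), cons(k(0, cons(k(b, m(pair(0, 0), pair(0, b), cons(b, 0))), 0)), m(cons(k(pair(0, b), cons(b, 0)), k(b, cons(b, 0))), pair(0, 0), 0)))   [R5 at 1.1.2.1]
2. cons(pair(m(0, pair(0, b), 0), 0), cons(k(0, cons(k(b, m(pair(0, 0), pair(0, b), cons(b, 0))), 0)), m(cons(k(pair(0, b), cons(b, 0)), k(b, cons(b, 0))), pair(0, 0), 0)))  →  cons(pair(0, 0), cons(k(0, cons(k(b, m(pair(0, 0), pair(0, b), cons(b, 0))), 0)), m(cons(k(pair(0, b), cons(b, 0)), k(b, cons(b, 0))), pair(0, 0), 0)))   [R3 at 1.1]
3. cons(pair(0, 0), cons(k(0, cons(k(b, m(pair(0, 0), pair(0, b), cons(b, 0))), 0)), m(cons(k(pair(0, b), cons(b, 0)), k(b, cons(b, 0))), pair(0, 0), 0)))  →  cons(pair(0, 0), cons(k(0, cons(k(b, cons(b, 0)), 0)), m(cons(k(pair(0, b), cons(b, 0)), k(b, cons(b, 0))), pair(0, 0), 0)))   [R3 at 2.1.2.1.2]
4. cons(pair(0, 0), cons(k(0, cons(k(b, cons(b, 0)), 0)), m(cons(k(pair(0, b), cons(b, 0)), k(b, cons(b, 0))), pair(0, 0), 0)))  →  cons(pair(0, 0), cons(k(0, cons(b, 0)), m(cons(k(pair(0, b), cons(b, 0)), k(b, cons(b, 0))), pair(0, 0), 0)))   [R1 at 2.1.2.1]
5. cons(pair(0, 0), cons(k(0, cons(b, 0)), m(cons(k(pair(0, b), cons(b, 0)), k(b, cons(b, 0))), pair(0, 0), 0)))  →  cons(pair(0, 0), cons(0, m(cons(k(pair(0, b), cons(b, 0)), k(b, cons(b, 0))), pair(0, 0), 0)))   [R1 at 2.1]
6. cons(pair(0, 0), cons(0, m(cons(k(pair(0, b), cons(b, 0)), k(b, cons(b, 0))), pair(0, 0), 0)))  →  cons(pair(0, 0), cons(0, 0))   [R3 at 2.2]

cons(pair(0, 0), cons(0, 0))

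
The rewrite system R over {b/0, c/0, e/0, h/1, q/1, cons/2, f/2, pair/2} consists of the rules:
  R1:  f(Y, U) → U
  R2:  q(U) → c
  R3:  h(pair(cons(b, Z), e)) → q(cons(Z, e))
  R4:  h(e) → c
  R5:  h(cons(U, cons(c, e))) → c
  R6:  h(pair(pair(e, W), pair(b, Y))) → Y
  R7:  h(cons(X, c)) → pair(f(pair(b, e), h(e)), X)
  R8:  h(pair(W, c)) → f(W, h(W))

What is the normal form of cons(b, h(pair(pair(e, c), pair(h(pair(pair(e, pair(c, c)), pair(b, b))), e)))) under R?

1. cons(b, h(pair(pair(e, c), pair(h(pair(pair(e, pair(c, c)), pair(b, b))), e))))  →  cons(b, h(pair(pair(e, c), pair(b, e))))   [R6 at 2.1.2.1]
2. cons(b, h(pair(pair(e, c), pair(b, e))))  →  cons(b, e)   [R6 at 2]

cons(b, e)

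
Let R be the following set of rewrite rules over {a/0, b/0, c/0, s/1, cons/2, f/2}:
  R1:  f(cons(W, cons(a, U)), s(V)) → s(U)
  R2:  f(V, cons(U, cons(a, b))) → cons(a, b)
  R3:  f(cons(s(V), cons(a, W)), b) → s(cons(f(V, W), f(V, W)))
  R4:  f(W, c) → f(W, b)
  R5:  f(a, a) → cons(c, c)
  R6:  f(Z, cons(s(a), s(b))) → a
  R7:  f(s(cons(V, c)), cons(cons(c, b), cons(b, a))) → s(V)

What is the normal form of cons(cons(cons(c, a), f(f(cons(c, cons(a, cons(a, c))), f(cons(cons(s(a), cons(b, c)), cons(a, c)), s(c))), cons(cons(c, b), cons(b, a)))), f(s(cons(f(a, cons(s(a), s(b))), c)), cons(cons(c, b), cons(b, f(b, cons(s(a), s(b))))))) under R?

cons(cons(cons(c, a), s(a)), s(a))

1. cons(cons(cons(c, a), f(f(cons(c, cons(a, cons(a, c))), f(cons(cons(s(a), cons(b, c)), cons(a, c)), s(c))), cons(cons(c, b), cons(b, a)))), f(s(cons(f(a, cons(s(a), s(b))), c)), cons(cons(c, b), cons(b, f(b, cons(s(a), s(b)))))))  →  cons(cons(cons(c, a), f(f(cons(c, cons(a, cons(a, c))), s(c)), cons(cons(c, b), cons(b, a)))), f(s(cons(f(a, cons(s(a), s(b))), c)), cons(cons(c, b), cons(b, f(b, cons(s(a), s(b)))))))   [R1 at 1.2.1.2]
2. cons(cons(cons(c, a), f(f(cons(c, cons(a, cons(a, c))), s(c)), cons(cons(c, b), cons(b, a)))), f(s(cons(f(a, cons(s(a), s(b))), c)), cons(cons(c, b), cons(b, f(b, cons(s(a), s(b)))))))  →  cons(cons(cons(c, a), f(s(cons(a, c)), cons(cons(c, b), cons(b, a)))), f(s(cons(f(a, cons(s(a), s(b))), c)), cons(cons(c, b), cons(b, f(b, cons(s(a), s(b)))))))   [R1 at 1.2.1]
3. cons(cons(cons(c, a), f(s(cons(a, c)), cons(cons(c, b), cons(b, a)))), f(s(cons(f(a, cons(s(a), s(b))), c)), cons(cons(c, b), cons(b, f(b, cons(s(a), s(b)))))))  →  cons(cons(cons(c, a), s(a)), f(s(cons(f(a, cons(s(a), s(b))), c)), cons(cons(c, b), cons(b, f(b, cons(s(a), s(b)))))))   [R7 at 1.2]
4. cons(cons(cons(c, a), s(a)), f(s(cons(f(a, cons(s(a), s(b))), c)), cons(cons(c, b), cons(b, f(b, cons(s(a), s(b)))))))  →  cons(cons(cons(c, a), s(a)), f(s(cons(a, c)), cons(cons(c, b), cons(b, f(b, cons(s(a), s(b)))))))   [R6 at 2.1.1.1]
5. cons(cons(cons(c, a), s(a)), f(s(cons(a, c)), cons(cons(c, b), cons(b, f(b, cons(s(a), s(b)))))))  →  cons(cons(cons(c, a), s(a)), f(s(cons(a, c)), cons(cons(c, b), cons(b, a))))   [R6 at 2.2.2.2]
6. cons(cons(cons(c, a), s(a)), f(s(cons(a, c)), cons(cons(c, b), cons(b, a))))  →  cons(cons(cons(c, a), s(a)), s(a))   [R7 at 2]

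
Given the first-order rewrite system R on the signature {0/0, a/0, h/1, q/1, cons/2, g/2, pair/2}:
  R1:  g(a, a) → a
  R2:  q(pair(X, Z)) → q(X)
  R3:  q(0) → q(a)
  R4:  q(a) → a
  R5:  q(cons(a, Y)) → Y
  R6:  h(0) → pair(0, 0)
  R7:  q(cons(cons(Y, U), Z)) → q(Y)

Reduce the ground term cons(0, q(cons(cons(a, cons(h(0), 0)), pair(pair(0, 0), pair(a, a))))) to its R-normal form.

1. cons(0, q(cons(cons(a, cons(h(0), 0)), pair(pair(0, 0), pair(a, a)))))  →  cons(0, q(a))   [R7 at 2]
2. cons(0, q(a))  →  cons(0, a)   [R4 at 2]

cons(0, a)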